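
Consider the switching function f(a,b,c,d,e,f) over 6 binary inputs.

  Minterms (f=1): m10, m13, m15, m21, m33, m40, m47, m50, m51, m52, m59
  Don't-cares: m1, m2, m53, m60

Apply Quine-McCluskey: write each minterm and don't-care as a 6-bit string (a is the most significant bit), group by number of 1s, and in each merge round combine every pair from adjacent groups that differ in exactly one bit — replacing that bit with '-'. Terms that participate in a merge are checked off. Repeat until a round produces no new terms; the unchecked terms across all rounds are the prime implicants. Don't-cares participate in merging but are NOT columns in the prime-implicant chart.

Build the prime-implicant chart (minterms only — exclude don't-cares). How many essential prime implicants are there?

8

Round 0: 000001✓ 000010✓ 001010✓ 001101✓ 001111✓ 010101✓ 100001✓ 101000 101111✓ 110010✓ 110011✓ 110100✓ 110101✓ 111011✓ 111100✓
Round 1: -00001 -01111 -10101 00-010 0011-1 11-011 11-100 11001- 11010-
PIs = {-00001, -01111, -10101, 00-010, 0011-1, 101000, 11-011, 11-100, 11001-, 11010-}
Coverage chart:
  m10: 00-010 ←essential
  m13: 0011-1 ←essential
  m15: -01111,0011-1
  m21: -10101 ←essential
  m33: -00001 ←essential
  m40: 101000 ←essential
  m47: -01111 ←essential
  m50: 11001- ←essential
  m51: 11-011,11001-
  m52: 11-100,11010-
  m59: 11-011 ←essential
Essential: -00001, -01111, -10101, 00-010, 0011-1, 101000, 11-011, 11001-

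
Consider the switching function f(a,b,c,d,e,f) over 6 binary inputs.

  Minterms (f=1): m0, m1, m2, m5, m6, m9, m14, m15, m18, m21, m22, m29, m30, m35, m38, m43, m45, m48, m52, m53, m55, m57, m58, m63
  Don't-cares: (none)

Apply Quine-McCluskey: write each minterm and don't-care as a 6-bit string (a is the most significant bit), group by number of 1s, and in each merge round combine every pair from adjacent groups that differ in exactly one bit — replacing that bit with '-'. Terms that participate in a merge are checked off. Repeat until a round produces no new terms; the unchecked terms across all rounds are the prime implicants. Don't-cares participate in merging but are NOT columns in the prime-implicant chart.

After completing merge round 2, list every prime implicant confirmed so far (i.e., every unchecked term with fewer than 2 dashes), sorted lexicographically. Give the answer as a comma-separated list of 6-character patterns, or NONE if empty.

size-2^0 implicants → 000000(✓)  000001(✓)  000010(✓)  000101(✓)  000110(✓)  001001(✓)  001110(✓)  001111(✓)  010010(✓)  010101(✓)  010110(✓)  011101(✓)  011110(✓)  100011(✓)  100110(✓)  101011(✓)  101101  110000(✓)  110100(✓)  110101(✓)  110111(✓)  111001  111010  111111(✓)
size-2^1 implicants → -00110  -10101  0-0010(✓)  0-0101  0-0110(✓)  0-1110(✓)  00-001  00-110(✓)  000-01  000-10(✓)  0000-0  00000-  00111-  01-101  01-110(✓)  010-10(✓)  10-011  11-111  110-00  1101-1  11010-
size-2^2 implicants → 0--110  0-0-10
Unchecked terms (primes): -00110, -10101, 0--110, 0-0-10, 0-0101, 00-001, 000-01, 0000-0, 00000-, 00111-, 01-101, 10-011, 101101, 11-111, 110-00, 1101-1, 11010-, 111001, 111010

-00110, -10101, 0-0101, 00-001, 000-01, 0000-0, 00000-, 00111-, 01-101, 10-011, 101101, 11-111, 110-00, 1101-1, 11010-, 111001, 111010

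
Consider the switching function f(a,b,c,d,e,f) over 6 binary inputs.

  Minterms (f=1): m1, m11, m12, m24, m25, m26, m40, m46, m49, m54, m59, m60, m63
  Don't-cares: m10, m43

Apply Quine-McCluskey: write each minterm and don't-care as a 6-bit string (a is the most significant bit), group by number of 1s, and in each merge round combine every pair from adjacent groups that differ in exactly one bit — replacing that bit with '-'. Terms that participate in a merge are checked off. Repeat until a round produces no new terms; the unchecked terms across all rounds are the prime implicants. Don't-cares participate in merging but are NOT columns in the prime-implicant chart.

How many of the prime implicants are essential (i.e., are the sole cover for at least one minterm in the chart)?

Round 0: 000001 001010✓ 001011✓ 001100 011000✓ 011001✓ 011010✓ 101000 101011✓ 101110 110001 110110 111011✓ 111100 111111✓
Round 1: -01011 0-1010 00101- 0110-0 01100- 1-1011 111-11
PIs = {-01011, 0-1010, 000001, 00101-, 001100, 0110-0, 01100-, 1-1011, 101000, 101110, 110001, 110110, 111-11, 111100}
Coverage chart:
  m1: 000001 ←essential
  m11: -01011,00101-
  m12: 001100 ←essential
  m24: 0110-0,01100-
  m25: 01100- ←essential
  m26: 0-1010,0110-0
  m40: 101000 ←essential
  m46: 101110 ←essential
  m49: 110001 ←essential
  m54: 110110 ←essential
  m59: 1-1011,111-11
  m60: 111100 ←essential
  m63: 111-11 ←essential
Essential: 000001, 001100, 01100-, 101000, 101110, 110001, 110110, 111-11, 111100

9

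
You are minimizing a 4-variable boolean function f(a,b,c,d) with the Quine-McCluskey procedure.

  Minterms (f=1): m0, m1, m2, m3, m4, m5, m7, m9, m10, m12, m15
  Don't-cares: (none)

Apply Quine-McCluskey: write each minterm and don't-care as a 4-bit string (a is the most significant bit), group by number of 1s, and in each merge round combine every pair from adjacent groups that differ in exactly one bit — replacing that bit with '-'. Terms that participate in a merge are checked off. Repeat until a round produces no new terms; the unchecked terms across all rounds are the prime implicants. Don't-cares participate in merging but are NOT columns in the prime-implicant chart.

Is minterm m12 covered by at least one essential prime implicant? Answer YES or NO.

YES

Round 0: 0000✓ 0001✓ 0010✓ 0011✓ 0100✓ 0101✓ 0111✓ 1001✓ 1010✓ 1100✓ 1111✓
Round 1: -001 -010 -100 -111 0-00✓ 0-01✓ 0-11✓ 00-0✓ 00-1✓ 000-✓ 001-✓ 01-1✓ 010-✓
Round 2: 0--1 0-0- 00--
PIs = {-001, -010, -100, -111, 0--1, 0-0-, 00--}
Coverage chart:
  m0: 0-0-,00--
  m1: -001,0--1,0-0-,00--
  m2: -010,00--
  m3: 0--1,00--
  m4: -100,0-0-
  m5: 0--1,0-0-
  m7: -111,0--1
  m9: -001 ←essential
  m10: -010 ←essential
  m12: -100 ←essential
  m15: -111 ←essential
Essential: -001, -010, -100, -111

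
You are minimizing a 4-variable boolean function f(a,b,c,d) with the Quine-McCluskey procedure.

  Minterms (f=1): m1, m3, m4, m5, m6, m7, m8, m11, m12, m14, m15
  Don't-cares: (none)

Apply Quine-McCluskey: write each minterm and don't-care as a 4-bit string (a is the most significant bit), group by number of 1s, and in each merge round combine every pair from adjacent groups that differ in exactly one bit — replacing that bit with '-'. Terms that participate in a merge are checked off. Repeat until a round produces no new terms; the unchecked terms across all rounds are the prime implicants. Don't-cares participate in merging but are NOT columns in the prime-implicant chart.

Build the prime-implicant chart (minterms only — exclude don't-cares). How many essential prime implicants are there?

[col 0] 0001*, 0011*, 0100*, 0101*, 0110*, 0111*, 1000*, 1011*, 1100*, 1110*, 1111*
[col 1] -011*, -100*, -110*, -111*, 0-01*, 0-11*, 00-1*, 01-0*, 01-1*, 010-*, 011-*, 1-00, 1-11*, 11-0*, 111-*
[col 2] --11, -1-0, -11-, 0--1, 01--
Prime implicants: --11, -1-0, -11-, 0--1, 01--, 1-00
PI chart (minterm → PIs covering it):
  1 | 0--1  (sole → essential)
  3 | --11,0--1
  4 | -1-0,01--
  5 | 0--1,01--
  6 | -1-0,-11-,01--
  7 | --11,-11-,0--1,01--
  8 | 1-00  (sole → essential)
  11 | --11  (sole → essential)
  12 | -1-0,1-00
  14 | -1-0,-11-
  15 | --11,-11-
Essential prime implicants: --11, 0--1, 1-00

3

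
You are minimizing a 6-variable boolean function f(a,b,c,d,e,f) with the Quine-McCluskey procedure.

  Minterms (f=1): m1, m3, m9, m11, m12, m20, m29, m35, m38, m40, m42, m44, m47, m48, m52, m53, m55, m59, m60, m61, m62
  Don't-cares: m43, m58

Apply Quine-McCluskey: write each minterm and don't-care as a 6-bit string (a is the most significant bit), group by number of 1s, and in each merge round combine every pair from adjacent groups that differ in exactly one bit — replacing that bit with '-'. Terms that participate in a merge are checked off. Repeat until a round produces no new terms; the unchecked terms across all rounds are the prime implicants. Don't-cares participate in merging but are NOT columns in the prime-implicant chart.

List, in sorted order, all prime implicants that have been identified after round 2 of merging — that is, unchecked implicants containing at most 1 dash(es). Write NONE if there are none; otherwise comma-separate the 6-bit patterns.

[col 0] 000001*, 000011*, 001001*, 001011*, 001100*, 010100*, 011101*, 100011*, 100110, 101000*, 101010*, 101011*, 101100*, 101111*, 110000*, 110100*, 110101*, 110111*, 111010*, 111011*, 111100*, 111101*, 111110*
[col 1] -00011*, -01011*, -01100, -10100, -11101, 00-001*, 00-011*, 0000-1*, 0010-1*, 1-1010*, 1-1011*, 1-1100, 10-011*, 101-00, 101-11, 1010-0, 10101-*, 11-100*, 11-101*, 110-00, 1101-1, 11010-*, 111-10, 11101-*, 1111-0, 11110-*
[col 2] -0-011, 00-0-1, 1-101-, 11-10-
Prime implicants: -0-011, -01100, -10100, -11101, 00-0-1, 1-101-, 1-1100, 100110, 101-00, 101-11, 1010-0, 11-10-, 110-00, 1101-1, 111-10, 1111-0

-01100, -10100, -11101, 1-1100, 100110, 101-00, 101-11, 1010-0, 110-00, 1101-1, 111-10, 1111-0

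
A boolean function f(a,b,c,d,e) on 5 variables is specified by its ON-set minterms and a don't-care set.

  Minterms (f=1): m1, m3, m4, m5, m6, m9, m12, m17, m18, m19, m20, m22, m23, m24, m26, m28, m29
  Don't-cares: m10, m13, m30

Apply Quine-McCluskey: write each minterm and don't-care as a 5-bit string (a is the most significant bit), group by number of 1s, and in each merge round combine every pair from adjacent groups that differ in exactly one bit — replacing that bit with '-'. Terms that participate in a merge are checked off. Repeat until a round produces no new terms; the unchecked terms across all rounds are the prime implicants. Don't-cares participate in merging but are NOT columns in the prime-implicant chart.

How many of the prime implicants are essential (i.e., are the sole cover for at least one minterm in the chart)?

6

Round 0: 00001✓ 00011✓ 00100✓ 00101✓ 00110✓ 01001✓ 01010✓ 01100✓ 01101✓ 10001✓ 10010✓ 10011✓ 10100✓ 10110✓ 10111✓ 11000✓ 11010✓ 11100✓ 11101✓ 11110✓
Round 1: -0001✓ -0011✓ -0100✓ -0110✓ -1010 -1100✓ -1101✓ 0-001✓ 0-100✓ 0-101✓ 00-01✓ 000-1✓ 001-0✓ 0010-✓ 01-01✓ 0110-✓ 1-010✓ 1-100✓ 1-110✓ 10-10✓ 10-11✓ 100-1✓ 1001-✓ 101-0✓ 1011-✓ 11-00✓ 11-10✓ 110-0✓ 111-0✓ 1110-✓
Round 2: --100 -00-1 -01-0 -110- 0--01 0-10- 1--10 1-1-0 10-1- 11--0
PIs = {--100, -00-1, -01-0, -1010, -110-, 0--01, 0-10-, 1--10, 1-1-0, 10-1-, 11--0}
Coverage chart:
  m1: -00-1,0--01
  m3: -00-1 ←essential
  m4: --100,-01-0,0-10-
  m5: 0--01,0-10-
  m6: -01-0 ←essential
  m9: 0--01 ←essential
  m12: --100,-110-,0-10-
  m17: -00-1 ←essential
  m18: 1--10,10-1-
  m19: -00-1,10-1-
  m20: --100,-01-0,1-1-0
  m22: -01-0,1--10,1-1-0,10-1-
  m23: 10-1- ←essential
  m24: 11--0 ←essential
  m26: -1010,1--10,11--0
  m28: --100,-110-,1-1-0,11--0
  m29: -110- ←essential
Essential: -00-1, -01-0, -110-, 0--01, 10-1-, 11--0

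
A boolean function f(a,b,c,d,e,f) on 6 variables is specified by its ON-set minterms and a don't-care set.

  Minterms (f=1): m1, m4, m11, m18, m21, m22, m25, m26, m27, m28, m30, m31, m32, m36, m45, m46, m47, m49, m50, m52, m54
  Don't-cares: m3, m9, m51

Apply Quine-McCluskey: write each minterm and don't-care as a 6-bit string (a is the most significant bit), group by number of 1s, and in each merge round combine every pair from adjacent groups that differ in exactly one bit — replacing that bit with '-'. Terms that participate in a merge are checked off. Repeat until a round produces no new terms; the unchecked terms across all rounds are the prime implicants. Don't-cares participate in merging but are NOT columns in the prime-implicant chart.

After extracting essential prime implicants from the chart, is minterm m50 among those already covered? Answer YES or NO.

NO

Round 0: 000001✓ 000011✓ 000100✓ 001001✓ 001011✓ 010010✓ 010101 010110✓ 011001✓ 011010✓ 011011✓ 011100✓ 011110✓ 011111✓ 100000✓ 100100✓ 101101✓ 101110✓ 101111✓ 110001✓ 110010✓ 110011✓ 110100✓ 110110✓
Round 1: -00100 -10010✓ -10110✓ 0-1001✓ 0-1011✓ 00-001✓ 00-011✓ 0000-1✓ 0010-1✓ 01-010✓ 01-110✓ 010-10✓ 011-10✓ 011-11✓ 0110-1✓ 01101-✓ 0111-0 01111-✓ 1-0100 100-00 1011-1 10111- 110-10✓ 1100-1 11001- 1101-0
Round 2: -10-10 0-10-1 00-0-1 01--10 011-1-
PIs = {-00100, -10-10, 0-10-1, 00-0-1, 01--10, 010101, 011-1-, 0111-0, 1-0100, 100-00, 1011-1, 10111-, 1100-1, 11001-, 1101-0}
Coverage chart:
  m1: 00-0-1 ←essential
  m4: -00100 ←essential
  m11: 0-10-1,00-0-1
  m18: -10-10,01--10
  m21: 010101 ←essential
  m22: -10-10,01--10
  m25: 0-10-1 ←essential
  m26: 01--10,011-1-
  m27: 0-10-1,011-1-
  m28: 0111-0 ←essential
  m30: 01--10,011-1-,0111-0
  m31: 011-1- ←essential
  m32: 100-00 ←essential
  m36: -00100,1-0100,100-00
  m45: 1011-1 ←essential
  m46: 10111- ←essential
  m47: 1011-1,10111-
  m49: 1100-1 ←essential
  m50: -10-10,11001-
  m52: 1-0100,1101-0
  m54: -10-10,1101-0
Essential: -00100, 0-10-1, 00-0-1, 010101, 011-1-, 0111-0, 100-00, 1011-1, 10111-, 1100-1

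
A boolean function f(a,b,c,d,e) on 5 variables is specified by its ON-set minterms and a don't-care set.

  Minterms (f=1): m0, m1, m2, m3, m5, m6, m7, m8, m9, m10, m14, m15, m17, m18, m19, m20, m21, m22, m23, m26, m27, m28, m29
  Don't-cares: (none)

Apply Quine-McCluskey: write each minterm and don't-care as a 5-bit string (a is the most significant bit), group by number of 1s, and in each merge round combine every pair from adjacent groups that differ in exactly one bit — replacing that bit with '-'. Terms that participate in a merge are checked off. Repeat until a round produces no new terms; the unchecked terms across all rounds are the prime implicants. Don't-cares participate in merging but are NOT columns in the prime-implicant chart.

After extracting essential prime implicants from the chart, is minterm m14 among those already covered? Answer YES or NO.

YES

[col 0] 00000*, 00001*, 00010*, 00011*, 00101*, 00110*, 00111*, 01000*, 01001*, 01010*, 01110*, 01111*, 10001*, 10010*, 10011*, 10100*, 10101*, 10110*, 10111*, 11010*, 11011*, 11100*, 11101*
[col 1] -0001*, -0010*, -0011*, -0101*, -0110*, -0111*, -1010*, 0-000*, 0-001*, 0-010*, 0-110*, 0-111*, 00-01*, 00-10*, 00-11*, 000-0*, 000-1*, 0000-*, 0001-*, 001-1*, 0011-*, 01-10*, 010-0*, 0100-*, 0111-*, 1-010*, 1-011*, 1-100*, 1-101*, 10-01*, 10-10*, 10-11*, 100-1*, 1001-*, 101-0*, 101-1*, 1010-*, 1011-*, 1101-*, 1110-*
[col 2] --010, -0-01*, -0-10*, -0-11*, -00-1*, -001-*, -01-1*, -011-*, 0--10, 0-0-0, 0-00-, 0-11-, 00--1*, 00-1-*, 000--, 1-01-, 1-10-, 10--1*, 10-1-*, 101--
[col 3] -0--1, -0-1-
Prime implicants: --010, -0--1, -0-1-, 0--10, 0-0-0, 0-00-, 0-11-, 000--, 1-01-, 1-10-, 101--
PI chart (minterm → PIs covering it):
  0 | 0-0-0,0-00-,000--
  1 | -0--1,0-00-,000--
  2 | --010,-0-1-,0--10,0-0-0,000--
  3 | -0--1,-0-1-,000--
  5 | -0--1  (sole → essential)
  6 | -0-1-,0--10,0-11-
  7 | -0--1,-0-1-,0-11-
  8 | 0-0-0,0-00-
  9 | 0-00-  (sole → essential)
  10 | --010,0--10,0-0-0
  14 | 0--10,0-11-
  15 | 0-11-  (sole → essential)
  17 | -0--1  (sole → essential)
  18 | --010,-0-1-,1-01-
  19 | -0--1,-0-1-,1-01-
  20 | 1-10-,101--
  21 | -0--1,1-10-,101--
  22 | -0-1-,101--
  23 | -0--1,-0-1-,101--
  26 | --010,1-01-
  27 | 1-01-  (sole → essential)
  28 | 1-10-  (sole → essential)
  29 | 1-10-  (sole → essential)
Essential prime implicants: -0--1, 0-00-, 0-11-, 1-01-, 1-10-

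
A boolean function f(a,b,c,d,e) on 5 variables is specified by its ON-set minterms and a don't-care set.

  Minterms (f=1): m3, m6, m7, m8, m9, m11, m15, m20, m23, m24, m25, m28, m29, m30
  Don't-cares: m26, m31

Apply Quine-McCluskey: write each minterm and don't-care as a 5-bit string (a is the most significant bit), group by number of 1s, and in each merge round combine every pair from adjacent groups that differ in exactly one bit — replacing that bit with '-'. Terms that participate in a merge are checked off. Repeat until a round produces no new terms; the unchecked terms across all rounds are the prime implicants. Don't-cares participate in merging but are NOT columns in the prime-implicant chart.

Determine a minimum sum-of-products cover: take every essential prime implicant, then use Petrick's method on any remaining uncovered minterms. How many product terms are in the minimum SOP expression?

6

[col 0] 00011*, 00110*, 00111*, 01000*, 01001*, 01011*, 01111*, 10100*, 10111*, 11000*, 11001*, 11010*, 11100*, 11101*, 11110*, 11111*
[col 1] -0111*, -1000*, -1001*, -1111*, 0-011*, 0-111*, 00-11*, 0011-, 01-11*, 010-1, 0100-*, 1-100, 1-111*, 11-00*, 11-01*, 11-10*, 110-0*, 1100-*, 111-0*, 111-1*, 1110-*, 1111-*
[col 2] --111, -100-, 0--11, 11--0, 11-0-, 111--
Prime implicants: --111, -100-, 0--11, 0011-, 010-1, 1-100, 11--0, 11-0-, 111--
PI chart (minterm → PIs covering it):
  3 | 0--11  (sole → essential)
  6 | 0011-  (sole → essential)
  7 | --111,0--11,0011-
  8 | -100-  (sole → essential)
  9 | -100-,010-1
  11 | 0--11,010-1
  15 | --111,0--11
  20 | 1-100  (sole → essential)
  23 | --111  (sole → essential)
  24 | -100-,11--0,11-0-
  25 | -100-,11-0-
  28 | 1-100,11--0,11-0-,111--
  29 | 11-0-,111--
  30 | 11--0,111--
Essential prime implicants: --111, -100-, 0--11, 0011-, 1-100
Petrick residual → 111--
Minimum SOP uses 6 PIs: cde + bc'd' + a'de + a'b'cd + acd'e' + abc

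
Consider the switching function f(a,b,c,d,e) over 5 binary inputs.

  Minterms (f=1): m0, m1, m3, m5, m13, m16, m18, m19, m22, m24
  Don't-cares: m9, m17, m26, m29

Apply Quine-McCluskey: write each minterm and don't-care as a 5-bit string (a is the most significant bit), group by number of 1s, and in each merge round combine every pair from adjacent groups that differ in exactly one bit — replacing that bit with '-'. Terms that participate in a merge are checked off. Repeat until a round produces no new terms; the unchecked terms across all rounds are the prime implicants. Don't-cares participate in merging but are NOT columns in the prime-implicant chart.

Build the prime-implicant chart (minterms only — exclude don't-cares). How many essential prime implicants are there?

5

Round 0: 00000✓ 00001✓ 00011✓ 00101✓ 01001✓ 01101✓ 10000✓ 10001✓ 10010✓ 10011✓ 10110✓ 11000✓ 11010✓ 11101✓
Round 1: -0000✓ -0001✓ -0011✓ -1101 0-001✓ 0-101✓ 00-01✓ 000-1✓ 0000-✓ 01-01✓ 1-000✓ 1-010✓ 10-10 100-0✓ 100-1✓ 1000-✓ 1001-✓ 110-0✓
Round 2: -00-1 -000- 0--01 1-0-0 100--
PIs = {-00-1, -000-, -1101, 0--01, 1-0-0, 10-10, 100--}
Coverage chart:
  m0: -000- ←essential
  m1: -00-1,-000-,0--01
  m3: -00-1 ←essential
  m5: 0--01 ←essential
  m13: -1101,0--01
  m16: -000-,1-0-0,100--
  m18: 1-0-0,10-10,100--
  m19: -00-1,100--
  m22: 10-10 ←essential
  m24: 1-0-0 ←essential
Essential: -00-1, -000-, 0--01, 1-0-0, 10-10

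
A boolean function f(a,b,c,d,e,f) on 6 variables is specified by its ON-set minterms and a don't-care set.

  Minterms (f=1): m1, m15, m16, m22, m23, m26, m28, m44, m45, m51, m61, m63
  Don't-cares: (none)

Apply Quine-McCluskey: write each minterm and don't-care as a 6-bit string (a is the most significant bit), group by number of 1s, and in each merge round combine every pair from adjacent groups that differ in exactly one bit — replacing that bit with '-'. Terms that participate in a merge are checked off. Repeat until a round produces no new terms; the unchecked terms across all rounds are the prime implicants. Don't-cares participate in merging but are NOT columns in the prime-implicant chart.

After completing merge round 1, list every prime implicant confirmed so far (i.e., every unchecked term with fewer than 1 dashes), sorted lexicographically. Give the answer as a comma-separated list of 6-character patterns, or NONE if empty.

000001, 001111, 010000, 011010, 011100, 110011

size-2^0 implicants → 000001  001111  010000  010110(✓)  010111(✓)  011010  011100  101100(✓)  101101(✓)  110011  111101(✓)  111111(✓)
size-2^1 implicants → 01011-  1-1101  10110-  1111-1
Unchecked terms (primes): 000001, 001111, 010000, 01011-, 011010, 011100, 1-1101, 10110-, 110011, 1111-1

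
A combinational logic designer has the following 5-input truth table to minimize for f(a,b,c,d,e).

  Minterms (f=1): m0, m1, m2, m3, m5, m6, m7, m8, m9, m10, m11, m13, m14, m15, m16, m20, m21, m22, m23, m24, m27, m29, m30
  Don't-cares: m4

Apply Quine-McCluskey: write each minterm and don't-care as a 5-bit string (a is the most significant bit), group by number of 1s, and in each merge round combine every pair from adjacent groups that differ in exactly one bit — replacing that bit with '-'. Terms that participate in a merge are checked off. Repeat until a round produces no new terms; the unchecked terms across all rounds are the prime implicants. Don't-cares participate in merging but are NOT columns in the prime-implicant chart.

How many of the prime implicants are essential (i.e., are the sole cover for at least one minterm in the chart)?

[col 0] 00000*, 00001*, 00010*, 00011*, 00100*, 00101*, 00110*, 00111*, 01000*, 01001*, 01010*, 01011*, 01101*, 01110*, 01111*, 10000*, 10100*, 10101*, 10110*, 10111*, 11000*, 11011*, 11101*, 11110*
[col 1] -0000*, -0100*, -0101*, -0110*, -0111*, -1000*, -1011, -1101*, -1110*, 0-000*, 0-001*, 0-010*, 0-011*, 0-101*, 0-110*, 0-111*, 00-00*, 00-01*, 00-10*, 00-11*, 000-0*, 000-1*, 0000-*, 0001-*, 001-0*, 001-1*, 0010-*, 0011-*, 01-01*, 01-10*, 01-11*, 010-0*, 010-1*, 0100-*, 0101-*, 011-1*, 0111-*, 1-000*, 1-101*, 1-110*, 10-00*, 101-0*, 101-1*, 1010-*, 1011-*
[col 2] --000, --101, --110, -0-00, -01-0*, -01-1*, -010-*, -011-*, 0--01*, 0--10*, 0--11*, 0-0-0*, 0-0-1*, 0-00-*, 0-01-*, 0-1-1*, 0-11-*, 00--0*, 00--1*, 00-0-*, 00-1-*, 000--*, 001--*, 01--1*, 01-1-*, 010--*, 101--*
[col 3] -01--, 0---1, 0--1-, 0-0--, 00---
Prime implicants: --000, --101, --110, -0-00, -01--, -1011, 0---1, 0--1-, 0-0--, 00---
PI chart (minterm → PIs covering it):
  0 | --000,-0-00,0-0--,00---
  1 | 0---1,0-0--,00---
  2 | 0--1-,0-0--,00---
  3 | 0---1,0--1-,0-0--,00---
  5 | --101,-01--,0---1,00---
  6 | --110,-01--,0--1-,00---
  7 | -01--,0---1,0--1-,00---
  8 | --000,0-0--
  9 | 0---1,0-0--
  10 | 0--1-,0-0--
  11 | -1011,0---1,0--1-,0-0--
  13 | --101,0---1
  14 | --110,0--1-
  15 | 0---1,0--1-
  16 | --000,-0-00
  20 | -0-00,-01--
  21 | --101,-01--
  22 | --110,-01--
  23 | -01--  (sole → essential)
  24 | --000  (sole → essential)
  27 | -1011  (sole → essential)
  29 | --101  (sole → essential)
  30 | --110  (sole → essential)
Essential prime implicants: --000, --101, --110, -01--, -1011

5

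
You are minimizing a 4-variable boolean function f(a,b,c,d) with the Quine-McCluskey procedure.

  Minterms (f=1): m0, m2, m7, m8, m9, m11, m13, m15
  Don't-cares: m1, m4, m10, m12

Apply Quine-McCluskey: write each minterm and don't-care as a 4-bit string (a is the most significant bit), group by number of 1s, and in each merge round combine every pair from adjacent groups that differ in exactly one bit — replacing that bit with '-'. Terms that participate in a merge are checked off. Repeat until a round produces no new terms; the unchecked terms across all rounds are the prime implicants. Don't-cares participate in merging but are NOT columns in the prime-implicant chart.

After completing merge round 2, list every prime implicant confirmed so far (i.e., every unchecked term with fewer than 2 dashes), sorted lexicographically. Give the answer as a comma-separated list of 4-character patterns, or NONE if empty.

Round 0: 0000✓ 0001✓ 0010✓ 0100✓ 0111✓ 1000✓ 1001✓ 1010✓ 1011✓ 1100✓ 1101✓ 1111✓
Round 1: -000✓ -001✓ -010✓ -100✓ -111 0-00✓ 00-0✓ 000-✓ 1-00✓ 1-01✓ 1-11✓ 10-0✓ 10-1✓ 100-✓ 101-✓ 11-1✓ 110-✓
Round 2: --00 -0-0 -00- 1--1 1-0- 10--
PIs = {--00, -0-0, -00-, -111, 1--1, 1-0-, 10--}

-111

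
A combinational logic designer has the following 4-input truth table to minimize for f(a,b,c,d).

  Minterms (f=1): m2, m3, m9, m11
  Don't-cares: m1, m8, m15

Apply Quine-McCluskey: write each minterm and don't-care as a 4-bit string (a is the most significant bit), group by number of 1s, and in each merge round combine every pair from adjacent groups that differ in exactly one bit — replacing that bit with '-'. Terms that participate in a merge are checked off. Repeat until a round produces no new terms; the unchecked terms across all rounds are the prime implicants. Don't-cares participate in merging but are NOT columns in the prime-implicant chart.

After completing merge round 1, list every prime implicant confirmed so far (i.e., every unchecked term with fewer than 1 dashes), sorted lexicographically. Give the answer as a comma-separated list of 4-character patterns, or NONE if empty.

size-2^0 implicants → 0001(✓)  0010(✓)  0011(✓)  1000(✓)  1001(✓)  1011(✓)  1111(✓)
size-2^1 implicants → -001(✓)  -011(✓)  00-1(✓)  001-  1-11  10-1(✓)  100-
size-2^2 implicants → -0-1
Unchecked terms (primes): -0-1, 001-, 1-11, 100-

NONE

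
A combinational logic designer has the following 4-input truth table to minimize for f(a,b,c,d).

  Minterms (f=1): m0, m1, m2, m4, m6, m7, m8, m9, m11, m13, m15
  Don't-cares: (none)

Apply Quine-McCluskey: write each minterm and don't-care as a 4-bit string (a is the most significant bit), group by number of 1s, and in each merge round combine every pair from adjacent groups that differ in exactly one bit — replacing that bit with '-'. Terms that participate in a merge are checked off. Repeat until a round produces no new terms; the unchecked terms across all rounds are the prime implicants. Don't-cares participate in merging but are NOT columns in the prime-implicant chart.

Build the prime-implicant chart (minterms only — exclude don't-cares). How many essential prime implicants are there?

3

Round 0: 0000✓ 0001✓ 0010✓ 0100✓ 0110✓ 0111✓ 1000✓ 1001✓ 1011✓ 1101✓ 1111✓
Round 1: -000✓ -001✓ -111 0-00✓ 0-10✓ 00-0✓ 000-✓ 01-0✓ 011- 1-01✓ 1-11✓ 10-1✓ 100-✓ 11-1✓
Round 2: -00- 0--0 1--1
PIs = {-00-, -111, 0--0, 011-, 1--1}
Coverage chart:
  m0: -00-,0--0
  m1: -00- ←essential
  m2: 0--0 ←essential
  m4: 0--0 ←essential
  m6: 0--0,011-
  m7: -111,011-
  m8: -00- ←essential
  m9: -00-,1--1
  m11: 1--1 ←essential
  m13: 1--1 ←essential
  m15: -111,1--1
Essential: -00-, 0--0, 1--1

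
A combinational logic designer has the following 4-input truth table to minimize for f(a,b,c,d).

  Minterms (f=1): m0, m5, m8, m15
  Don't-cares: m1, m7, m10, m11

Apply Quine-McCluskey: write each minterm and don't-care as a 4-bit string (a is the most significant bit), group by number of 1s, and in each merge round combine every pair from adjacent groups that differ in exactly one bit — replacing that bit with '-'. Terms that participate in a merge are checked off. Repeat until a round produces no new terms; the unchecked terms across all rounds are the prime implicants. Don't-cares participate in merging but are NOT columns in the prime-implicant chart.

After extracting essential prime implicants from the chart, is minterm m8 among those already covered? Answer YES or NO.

[col 0] 0000*, 0001*, 0101*, 0111*, 1000*, 1010*, 1011*, 1111*
[col 1] -000, -111, 0-01, 000-, 01-1, 1-11, 10-0, 101-
Prime implicants: -000, -111, 0-01, 000-, 01-1, 1-11, 10-0, 101-
PI chart (minterm → PIs covering it):
  0 | -000,000-
  5 | 0-01,01-1
  8 | -000,10-0
  15 | -111,1-11
(no essential prime implicants)

NO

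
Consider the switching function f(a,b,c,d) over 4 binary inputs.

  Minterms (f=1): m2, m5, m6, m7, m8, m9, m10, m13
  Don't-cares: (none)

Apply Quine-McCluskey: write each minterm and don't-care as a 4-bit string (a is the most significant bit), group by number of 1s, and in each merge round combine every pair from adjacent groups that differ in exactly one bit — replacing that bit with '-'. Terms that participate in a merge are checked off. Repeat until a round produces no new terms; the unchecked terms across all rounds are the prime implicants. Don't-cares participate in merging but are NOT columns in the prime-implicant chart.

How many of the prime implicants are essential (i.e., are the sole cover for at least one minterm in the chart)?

0

size-2^0 implicants → 0010(✓)  0101(✓)  0110(✓)  0111(✓)  1000(✓)  1001(✓)  1010(✓)  1101(✓)
size-2^1 implicants → -010  -101  0-10  01-1  011-  1-01  10-0  100-
Unchecked terms (primes): -010, -101, 0-10, 01-1, 011-, 1-01, 10-0, 100-
Minterm coverage:
  m2 ⊆ -010,0-10
  m5 ⊆ -101,01-1
  m6 ⊆ 0-10,011-
  m7 ⊆ 01-1,011-
  m8 ⊆ 10-0,100-
  m9 ⊆ 1-01,100-
  m10 ⊆ -010,10-0
  m13 ⊆ -101,1-01
(no essential prime implicants)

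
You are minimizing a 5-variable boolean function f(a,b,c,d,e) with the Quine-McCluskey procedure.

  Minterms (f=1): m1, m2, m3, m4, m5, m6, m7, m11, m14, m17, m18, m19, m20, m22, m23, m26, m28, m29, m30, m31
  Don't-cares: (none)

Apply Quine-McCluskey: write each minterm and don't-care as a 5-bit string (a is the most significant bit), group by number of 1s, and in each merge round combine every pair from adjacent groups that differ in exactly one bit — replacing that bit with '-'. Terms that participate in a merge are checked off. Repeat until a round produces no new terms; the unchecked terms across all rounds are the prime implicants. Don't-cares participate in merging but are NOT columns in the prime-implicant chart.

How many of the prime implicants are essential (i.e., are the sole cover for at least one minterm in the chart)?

size-2^0 implicants → 00001(✓)  00010(✓)  00011(✓)  00100(✓)  00101(✓)  00110(✓)  00111(✓)  01011(✓)  01110(✓)  10001(✓)  10010(✓)  10011(✓)  10100(✓)  10110(✓)  10111(✓)  11010(✓)  11100(✓)  11101(✓)  11110(✓)  11111(✓)
size-2^1 implicants → -0001(✓)  -0010(✓)  -0011(✓)  -0100(✓)  -0110(✓)  -0111(✓)  -1110(✓)  0-011  0-110(✓)  00-01(✓)  00-10(✓)  00-11(✓)  000-1(✓)  0001-(✓)  001-0(✓)  001-1(✓)  0010-(✓)  0011-(✓)  1-010(✓)  1-100(✓)  1-110(✓)  1-111(✓)  10-10(✓)  10-11(✓)  100-1(✓)  1001-(✓)  101-0(✓)  1011-(✓)  11-10(✓)  111-0(✓)  111-1(✓)  1110-(✓)  1111-(✓)
size-2^2 implicants → --110  -0-10(✓)  -0-11(✓)  -00-1  -001-(✓)  -01-0  -011-(✓)  00--1  00-1-(✓)  001--  1--10  1-1-0  1-11-  10-1-(✓)  111--
size-2^3 implicants → -0-1-
Unchecked terms (primes): --110, -0-1-, -00-1, -01-0, 0-011, 00--1, 001--, 1--10, 1-1-0, 1-11-, 111--
Minterm coverage:
  m1 ⊆ -00-1,00--1
  m2 ⊆ -0-1- [E]
  m3 ⊆ -0-1-,-00-1,0-011,00--1
  m4 ⊆ -01-0,001--
  m5 ⊆ 00--1,001--
  m6 ⊆ --110,-0-1-,-01-0,001--
  m7 ⊆ -0-1-,00--1,001--
  m11 ⊆ 0-011 [E]
  m14 ⊆ --110 [E]
  m17 ⊆ -00-1 [E]
  m18 ⊆ -0-1-,1--10
  m19 ⊆ -0-1-,-00-1
  m20 ⊆ -01-0,1-1-0
  m22 ⊆ --110,-0-1-,-01-0,1--10,1-1-0,1-11-
  m23 ⊆ -0-1-,1-11-
  m26 ⊆ 1--10 [E]
  m28 ⊆ 1-1-0,111--
  m29 ⊆ 111-- [E]
  m30 ⊆ --110,1--10,1-1-0,1-11-,111--
  m31 ⊆ 1-11-,111--
E = {--110, -0-1-, -00-1, 0-011, 1--10, 111--}

6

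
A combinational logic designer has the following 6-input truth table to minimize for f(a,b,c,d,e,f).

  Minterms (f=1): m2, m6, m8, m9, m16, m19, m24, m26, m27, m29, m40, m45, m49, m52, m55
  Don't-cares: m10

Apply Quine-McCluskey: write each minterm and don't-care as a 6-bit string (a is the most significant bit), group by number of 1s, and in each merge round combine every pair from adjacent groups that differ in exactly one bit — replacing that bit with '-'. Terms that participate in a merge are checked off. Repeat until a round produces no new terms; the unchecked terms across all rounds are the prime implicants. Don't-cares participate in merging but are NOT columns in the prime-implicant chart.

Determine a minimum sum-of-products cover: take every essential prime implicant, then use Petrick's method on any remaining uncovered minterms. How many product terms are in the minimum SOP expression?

Round 0: 000010✓ 000110✓ 001000✓ 001001✓ 001010✓ 010000✓ 010011✓ 011000✓ 011010✓ 011011✓ 011101 101000✓ 101101 110001 110100 110111
Round 1: -01000 0-1000✓ 0-1010✓ 00-010 000-10 0010-0✓ 00100- 01-000 01-011 0110-0✓ 01101-
Round 2: 0-10-0
PIs = {-01000, 0-10-0, 00-010, 000-10, 00100-, 01-000, 01-011, 01101-, 011101, 101101, 110001, 110100, 110111}
Coverage chart:
  m2: 00-010,000-10
  m6: 000-10 ←essential
  m8: -01000,0-10-0,00100-
  m9: 00100- ←essential
  m16: 01-000 ←essential
  m19: 01-011 ←essential
  m24: 0-10-0,01-000
  m26: 0-10-0,01101-
  m27: 01-011,01101-
  m29: 011101 ←essential
  m40: -01000 ←essential
  m45: 101101 ←essential
  m49: 110001 ←essential
  m52: 110100 ←essential
  m55: 110111 ←essential
Essential: -01000, 000-10, 00100-, 01-000, 01-011, 011101, 101101, 110001, 110100, 110111
Petrick residual → 0-10-0
Min cover (11 terms): b'cd'e'f' + a'cd'f' + a'b'c'ef' + a'b'cd'e' + a'bd'e'f' + a'bd'ef + a'bcde'f + ab'cde'f + abc'd'e'f + abc'de'f' + abc'def

11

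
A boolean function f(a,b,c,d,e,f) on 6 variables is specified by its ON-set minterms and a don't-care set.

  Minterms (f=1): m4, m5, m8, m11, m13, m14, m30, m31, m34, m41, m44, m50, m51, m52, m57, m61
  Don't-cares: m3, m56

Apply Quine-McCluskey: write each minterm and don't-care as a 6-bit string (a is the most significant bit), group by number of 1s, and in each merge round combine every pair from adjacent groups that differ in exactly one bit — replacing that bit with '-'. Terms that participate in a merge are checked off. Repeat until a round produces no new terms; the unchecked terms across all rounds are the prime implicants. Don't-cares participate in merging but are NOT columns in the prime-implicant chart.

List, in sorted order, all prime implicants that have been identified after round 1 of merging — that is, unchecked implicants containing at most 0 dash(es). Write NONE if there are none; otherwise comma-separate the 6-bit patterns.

001000, 101100, 110100

Round 0: 000011✓ 000100✓ 000101✓ 001000 001011✓ 001101✓ 001110✓ 011110✓ 011111✓ 100010✓ 101001✓ 101100 110010✓ 110011✓ 110100 111000✓ 111001✓ 111101✓
Round 1: 0-1110 00-011 00-101 00010- 01111- 1-0010 1-1001 11001- 111-01 11100-
PIs = {0-1110, 00-011, 00-101, 00010-, 001000, 01111-, 1-0010, 1-1001, 101100, 11001-, 110100, 111-01, 11100-}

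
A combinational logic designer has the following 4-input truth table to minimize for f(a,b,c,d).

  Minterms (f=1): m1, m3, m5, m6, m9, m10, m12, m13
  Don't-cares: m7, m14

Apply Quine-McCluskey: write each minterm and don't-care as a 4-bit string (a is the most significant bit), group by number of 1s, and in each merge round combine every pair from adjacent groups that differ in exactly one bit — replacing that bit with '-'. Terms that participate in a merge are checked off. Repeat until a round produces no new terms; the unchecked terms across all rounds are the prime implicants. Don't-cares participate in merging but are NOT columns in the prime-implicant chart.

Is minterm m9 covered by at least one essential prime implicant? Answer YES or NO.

YES

Round 0: 0001✓ 0011✓ 0101✓ 0110✓ 0111✓ 1001✓ 1010✓ 1100✓ 1101✓ 1110✓
Round 1: -001✓ -101✓ -110 0-01✓ 0-11✓ 00-1✓ 01-1✓ 011- 1-01✓ 1-10 11-0 110-
Round 2: --01 0--1
PIs = {--01, -110, 0--1, 011-, 1-10, 11-0, 110-}
Coverage chart:
  m1: --01,0--1
  m3: 0--1 ←essential
  m5: --01,0--1
  m6: -110,011-
  m9: --01 ←essential
  m10: 1-10 ←essential
  m12: 11-0,110-
  m13: --01,110-
Essential: --01, 0--1, 1-10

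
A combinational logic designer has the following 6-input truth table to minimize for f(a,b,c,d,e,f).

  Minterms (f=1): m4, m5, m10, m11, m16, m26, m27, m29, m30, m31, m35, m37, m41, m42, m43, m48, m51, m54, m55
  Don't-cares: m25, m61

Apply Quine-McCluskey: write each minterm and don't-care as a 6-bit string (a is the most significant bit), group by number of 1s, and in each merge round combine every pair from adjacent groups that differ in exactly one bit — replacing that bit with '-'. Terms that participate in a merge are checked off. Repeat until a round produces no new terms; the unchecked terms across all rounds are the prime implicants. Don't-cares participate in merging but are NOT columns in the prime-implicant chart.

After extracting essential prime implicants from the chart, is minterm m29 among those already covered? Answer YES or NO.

[col 0] 000100*, 000101*, 001010*, 001011*, 010000*, 011001*, 011010*, 011011*, 011101*, 011110*, 011111*, 100011*, 100101*, 101001*, 101010*, 101011*, 110000*, 110011*, 110110*, 110111*, 111101*
[col 1] -00101, -01010*, -01011*, -10000, -11101, 0-1010*, 0-1011*, 00010-, 00101-*, 011-01*, 011-10*, 011-11*, 0110-1*, 01101-*, 0111-1*, 01111-*, 1-0011, 10-011, 1010-1, 10101-*, 110-11, 11011-
[col 2] -0101-, 0-101-, 011--1, 011-1-
Prime implicants: -00101, -0101-, -10000, -11101, 0-101-, 00010-, 011--1, 011-1-, 1-0011, 10-011, 1010-1, 110-11, 11011-
PI chart (minterm → PIs covering it):
  4 | 00010-  (sole → essential)
  5 | -00101,00010-
  10 | -0101-,0-101-
  11 | -0101-,0-101-
  16 | -10000  (sole → essential)
  26 | 0-101-,011-1-
  27 | 0-101-,011--1,011-1-
  29 | -11101,011--1
  30 | 011-1-  (sole → essential)
  31 | 011--1,011-1-
  35 | 1-0011,10-011
  37 | -00101  (sole → essential)
  41 | 1010-1  (sole → essential)
  42 | -0101-  (sole → essential)
  43 | -0101-,10-011,1010-1
  48 | -10000  (sole → essential)
  51 | 1-0011,110-11
  54 | 11011-  (sole → essential)
  55 | 110-11,11011-
Essential prime implicants: -00101, -0101-, -10000, 00010-, 011-1-, 1010-1, 11011-

NO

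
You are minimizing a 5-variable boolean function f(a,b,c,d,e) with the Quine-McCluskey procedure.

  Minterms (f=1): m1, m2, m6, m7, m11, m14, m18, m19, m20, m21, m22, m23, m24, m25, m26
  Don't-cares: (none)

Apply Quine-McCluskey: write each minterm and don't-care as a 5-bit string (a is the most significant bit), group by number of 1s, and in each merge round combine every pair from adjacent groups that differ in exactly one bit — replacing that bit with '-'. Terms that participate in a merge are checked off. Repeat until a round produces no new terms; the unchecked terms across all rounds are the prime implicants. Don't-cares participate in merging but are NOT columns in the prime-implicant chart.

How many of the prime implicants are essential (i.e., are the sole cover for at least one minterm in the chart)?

size-2^0 implicants → 00001  00010(✓)  00110(✓)  00111(✓)  01011  01110(✓)  10010(✓)  10011(✓)  10100(✓)  10101(✓)  10110(✓)  10111(✓)  11000(✓)  11001(✓)  11010(✓)
size-2^1 implicants → -0010(✓)  -0110(✓)  -0111(✓)  0-110  00-10(✓)  0011-(✓)  1-010  10-10(✓)  10-11(✓)  1001-(✓)  101-0(✓)  101-1(✓)  1010-(✓)  1011-(✓)  110-0  1100-
size-2^2 implicants → -0-10  -011-  10-1-  101--
Unchecked terms (primes): -0-10, -011-, 0-110, 00001, 01011, 1-010, 10-1-, 101--, 110-0, 1100-
Minterm coverage:
  m1 ⊆ 00001 [E]
  m2 ⊆ -0-10 [E]
  m6 ⊆ -0-10,-011-,0-110
  m7 ⊆ -011- [E]
  m11 ⊆ 01011 [E]
  m14 ⊆ 0-110 [E]
  m18 ⊆ -0-10,1-010,10-1-
  m19 ⊆ 10-1- [E]
  m20 ⊆ 101-- [E]
  m21 ⊆ 101-- [E]
  m22 ⊆ -0-10,-011-,10-1-,101--
  m23 ⊆ -011-,10-1-,101--
  m24 ⊆ 110-0,1100-
  m25 ⊆ 1100- [E]
  m26 ⊆ 1-010,110-0
E = {-0-10, -011-, 0-110, 00001, 01011, 10-1-, 101--, 1100-}

8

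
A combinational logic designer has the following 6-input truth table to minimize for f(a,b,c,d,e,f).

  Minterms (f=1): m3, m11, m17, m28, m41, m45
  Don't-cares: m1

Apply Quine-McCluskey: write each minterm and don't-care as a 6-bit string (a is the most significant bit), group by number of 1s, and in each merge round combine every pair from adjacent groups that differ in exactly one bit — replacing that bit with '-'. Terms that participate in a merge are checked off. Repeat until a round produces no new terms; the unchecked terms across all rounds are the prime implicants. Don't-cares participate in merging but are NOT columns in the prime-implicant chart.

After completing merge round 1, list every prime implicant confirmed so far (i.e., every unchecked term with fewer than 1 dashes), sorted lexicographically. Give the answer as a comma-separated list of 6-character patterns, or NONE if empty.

size-2^0 implicants → 000001(✓)  000011(✓)  001011(✓)  010001(✓)  011100  101001(✓)  101101(✓)
size-2^1 implicants → 0-0001  00-011  0000-1  101-01
Unchecked terms (primes): 0-0001, 00-011, 0000-1, 011100, 101-01

011100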